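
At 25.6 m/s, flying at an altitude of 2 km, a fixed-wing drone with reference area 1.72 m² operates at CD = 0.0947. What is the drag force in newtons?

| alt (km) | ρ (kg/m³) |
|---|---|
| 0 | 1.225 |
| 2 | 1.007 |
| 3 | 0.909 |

At 2 km, from the table: ρ = 1.007 kg/m³.
Dynamic pressure q = ½ρv² = ½ × 1.007 × 25.6² = 330 Pa.
D = q·S·CD = 330 × 1.72 × 0.0947 = 53.7 N

D = 53.7 N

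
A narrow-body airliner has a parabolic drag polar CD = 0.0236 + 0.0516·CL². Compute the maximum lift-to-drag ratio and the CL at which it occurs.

For CD = CD0 + K·CL², (L/D)max occurs at CL* = √(CD0/K) and equals 1/(2√(K·CD0)).
(L/D)max = 1/(2√(0.0516 × 0.0236)) = 1/(2 × 0.0349) = 14.3
CL* = √(0.0236/0.0516) = 0.676

(L/D)max = 14.3, at CL = 0.676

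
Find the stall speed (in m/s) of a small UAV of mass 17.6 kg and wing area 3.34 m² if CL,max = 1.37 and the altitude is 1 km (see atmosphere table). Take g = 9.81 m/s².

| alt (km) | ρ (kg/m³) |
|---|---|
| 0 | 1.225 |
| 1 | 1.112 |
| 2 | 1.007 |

V_stall = 8.24 m/s

At 1 km, from the table: ρ = 1.112 kg/m³.
Stall occurs when L = W at CL,max. W = mg = 17.6 × 9.81 = 172.7 N.
From L = ½ρV²S·CL,max = W: V_stall = √(2W/(ρSCL,max)) = √(2·172.7/(1.112·3.34·1.37))
V_stall = √67.86 = 8.24 m/s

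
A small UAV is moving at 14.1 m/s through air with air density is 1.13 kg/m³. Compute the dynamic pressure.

q = 112 Pa

q = ½ρv² = ½ × 1.13 × 14.1² = 112 Pa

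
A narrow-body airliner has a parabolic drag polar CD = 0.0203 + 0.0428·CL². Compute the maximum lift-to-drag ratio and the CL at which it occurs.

For CD = CD0 + K·CL², (L/D)max occurs at CL* = √(CD0/K) and equals 1/(2√(K·CD0)).
(L/D)max = 1/(2√(0.0428 × 0.0203)) = 1/(2 × 0.02948) = 17
CL* = √(0.0203/0.0428) = 0.689

(L/D)max = 17, at CL = 0.689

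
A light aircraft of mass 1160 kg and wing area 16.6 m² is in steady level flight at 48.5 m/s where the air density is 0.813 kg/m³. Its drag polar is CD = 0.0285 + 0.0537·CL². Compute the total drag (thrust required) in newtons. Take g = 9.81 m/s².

Weight W = mg = 1160 × 9.81 = 11380 N; in level flight L = W.
q = ½ρv² = ½ × 0.813 × 48.5² = 956.2 Pa.
CL = W/(q·S) = 11380 / (956.2 × 16.6) = 0.7169.
CD = 0.0285 + 0.0537 × 0.7169² = 0.0561.
D = q·S·CD = 956.2 × 16.6 × 0.0561 = 890.5 N

D = 890 N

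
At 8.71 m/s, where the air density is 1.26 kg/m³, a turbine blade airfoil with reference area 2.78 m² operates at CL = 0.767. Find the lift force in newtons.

L = 102 N

Dynamic pressure q = ½ρv² = ½ × 1.26 × 8.71² = 47.79 Pa.
L = q·S·CL = 47.79 × 2.78 × 0.767 = 102 N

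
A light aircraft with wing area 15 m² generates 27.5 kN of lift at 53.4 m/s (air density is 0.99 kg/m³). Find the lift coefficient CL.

CL = 1.3

From L = ½ρv²S·CL, rearranging gives CL = 2L/(ρv²S).
CL = 2 × 27500 / (0.99 × 53.4² × 15) = 1.3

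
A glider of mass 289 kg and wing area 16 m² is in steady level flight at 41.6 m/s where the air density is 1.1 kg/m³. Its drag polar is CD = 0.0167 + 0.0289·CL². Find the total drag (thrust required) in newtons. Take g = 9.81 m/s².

In steady level flight, lift balances weight: W = mg = 289 × 9.81 = 2835.1 N.
Dynamic pressure q = 0.5 × 1.1 × 41.6² = 951.8 Pa.
CL = 2W/(ρv²S) = 2×2835.1/(1.1×41.6²×16) = 0.1862.
CD = 0.0167 + 0.0289 × 0.1862² = 0.0177.
D = q·S·CD = 951.8 × 16 × 0.0177 = 269.6 N

D = 270 N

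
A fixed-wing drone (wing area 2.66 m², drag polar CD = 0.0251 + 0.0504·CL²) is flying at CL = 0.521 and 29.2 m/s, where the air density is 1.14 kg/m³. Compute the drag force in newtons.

CD = 0.0251 + 0.0504 × 0.521² = 0.03878
D = ½ρv²S·CD = ½ × 1.14 × 29.2² × 2.66 × 0.03878 = 50.1 N

D = 50.1 N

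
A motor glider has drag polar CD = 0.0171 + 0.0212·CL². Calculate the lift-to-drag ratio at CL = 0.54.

CD = 0.0171 + 0.0212 × 0.54² = 0.02328
L/D = CL/CD = 0.54 / 0.02328 = 23.2

L/D = 23.2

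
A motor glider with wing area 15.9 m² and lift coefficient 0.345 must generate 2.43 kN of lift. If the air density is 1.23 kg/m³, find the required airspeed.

v = 26.8 m/s

L = ½ρv²S·CL ⇒ v = √(2L/(ρ·S·CL))
v = √(2 × 2430 / (1.23 × 15.9 × 0.345)) = √720.3 = 26.8 m/s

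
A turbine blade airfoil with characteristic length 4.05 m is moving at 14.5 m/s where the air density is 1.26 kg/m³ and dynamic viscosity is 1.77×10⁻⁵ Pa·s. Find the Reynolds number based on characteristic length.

Re = 4.18×10^6

Re = ρ·v·c/μ = 1.26 × 14.5 × 4.05 / (1.77×10⁻⁵) = 4.18×10^6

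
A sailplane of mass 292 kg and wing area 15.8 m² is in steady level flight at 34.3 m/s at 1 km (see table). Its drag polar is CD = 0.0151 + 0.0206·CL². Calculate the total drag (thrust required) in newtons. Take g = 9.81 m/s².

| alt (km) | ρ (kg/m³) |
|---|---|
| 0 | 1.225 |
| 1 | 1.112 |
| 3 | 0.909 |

D = 172 N

At 1 km, from the table: ρ = 1.112 kg/m³.
Weight W = mg = 292 × 9.81 = 2864.5 N; in level flight L = W.
Dynamic pressure q = 0.5 × 1.112 × 34.3² = 654.1 Pa.
CL = 2W/(ρv²S) = 2×2864.5/(1.112×34.3²×15.8) = 0.2772.
CD = 0.0151 + 0.0206 × 0.2772² = 0.01668.
D = q·S·CD = 654.1 × 15.8 × 0.01668 = 172.4 N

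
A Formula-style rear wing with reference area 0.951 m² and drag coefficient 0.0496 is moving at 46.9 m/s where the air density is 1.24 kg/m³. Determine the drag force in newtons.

D = 64.3 N

Dynamic pressure q = ½ρv² = ½ × 1.24 × 46.9² = 1364 Pa.
D = q·S·CD = 1364 × 0.951 × 0.0496 = 64.3 N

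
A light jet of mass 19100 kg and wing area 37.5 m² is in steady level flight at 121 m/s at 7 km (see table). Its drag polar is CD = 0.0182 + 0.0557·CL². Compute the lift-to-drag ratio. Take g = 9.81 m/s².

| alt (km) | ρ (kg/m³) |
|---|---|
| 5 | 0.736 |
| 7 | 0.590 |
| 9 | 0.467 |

At 7 km, from the table: ρ = 0.590 kg/m³.
Weight W = mg = 19100 × 9.81 = 1.8737×10^5 N; in level flight L = W.
Dynamic pressure q = 0.5 × 0.59 × 121² = 4319 Pa.
CL = W/(q·S) = 1.8737×10^5 / (4319 × 37.5) = 1.157.
CD = 0.0182 + 0.0557 × 1.157² = 0.09274.
L/D = CL/CD = 1.157 / 0.09274 = 12.5

L/D = 12.5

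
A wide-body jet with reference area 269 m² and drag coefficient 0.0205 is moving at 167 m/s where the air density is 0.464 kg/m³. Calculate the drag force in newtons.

D = ½ρv²S·CD = ½ × 0.464 × 167² × 269 × 0.0205 = 35700 N ≈ 35.7 kN

D = 35700 N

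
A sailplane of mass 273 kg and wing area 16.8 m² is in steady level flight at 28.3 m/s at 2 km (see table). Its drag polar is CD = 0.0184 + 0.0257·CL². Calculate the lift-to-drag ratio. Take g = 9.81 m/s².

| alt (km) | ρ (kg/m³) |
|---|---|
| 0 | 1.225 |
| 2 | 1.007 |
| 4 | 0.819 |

L/D = 17.6

At 2 km, from the table: ρ = 1.007 kg/m³.
Level flight ⇒ L = W = m·g = 273 × 9.81 = 2678.1 N.
q = ½ρv² = ½ × 1.007 × 28.3² = 403.2 Pa.
CL = W/(q·S) = 2678.1 / (403.2 × 16.8) = 0.3953.
CD = 0.0184 + 0.0257 × 0.3953² = 0.02242.
L/D = CL/CD = 0.3953 / 0.02242 = 17.6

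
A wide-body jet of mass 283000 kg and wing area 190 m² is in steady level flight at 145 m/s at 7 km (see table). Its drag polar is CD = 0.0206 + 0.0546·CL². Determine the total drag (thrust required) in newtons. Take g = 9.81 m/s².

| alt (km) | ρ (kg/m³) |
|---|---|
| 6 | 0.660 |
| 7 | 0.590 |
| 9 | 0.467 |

D = 3.81×10^5 N

At 7 km, from the table: ρ = 0.590 kg/m³.
In steady level flight, lift balances weight: W = mg = 283000 × 9.81 = 2.7762×10^6 N.
q = ½ρv² = ½ × 0.59 × 145² = 6202 Pa.
Required CL = L/(qS) = 2.7762×10^6/(6202·190) = 2.356.
CD = 0.0206 + 0.0546 × 2.356² = 0.3236.
D = q·S·CD = 6202 × 190 × 0.3236 = 3.814×10^5 N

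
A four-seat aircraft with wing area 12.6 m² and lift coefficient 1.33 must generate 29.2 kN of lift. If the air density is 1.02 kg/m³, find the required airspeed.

L = ½ρv²S·CL ⇒ v = √(2L/(ρ·S·CL))
v = √(2 × 29200 / (1.02 × 12.6 × 1.33)) = √3417 = 58.5 m/s

v = 58.5 m/s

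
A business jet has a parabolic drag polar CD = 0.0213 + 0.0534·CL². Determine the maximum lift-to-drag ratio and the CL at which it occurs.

(L/D)max = 14.8, at CL = 0.632

For CD = CD0 + K·CL², (L/D)max occurs at CL* = √(CD0/K) and equals 1/(2√(K·CD0)).
(L/D)max = 1/(2√(0.0534 × 0.0213)) = 1/(2 × 0.03373) = 14.8
CL* = √(0.0213/0.0534) = 0.632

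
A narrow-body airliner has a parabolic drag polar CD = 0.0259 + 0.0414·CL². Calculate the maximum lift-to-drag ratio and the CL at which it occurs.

For CD = CD0 + K·CL², (L/D)max occurs at CL* = √(CD0/K) and equals 1/(2√(K·CD0)).
(L/D)max = 1/(2√(0.0414 × 0.0259)) = 1/(2 × 0.03275) = 15.3
CL* = √(0.0259/0.0414) = 0.791

(L/D)max = 15.3, at CL = 0.791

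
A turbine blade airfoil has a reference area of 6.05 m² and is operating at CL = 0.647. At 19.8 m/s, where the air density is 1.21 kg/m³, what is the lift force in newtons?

Dynamic pressure q = ½ρv² = ½ × 1.21 × 19.8² = 237.2 Pa.
L = q·S·CL = 237.2 × 6.05 × 0.647 = 928 N

L = 928 N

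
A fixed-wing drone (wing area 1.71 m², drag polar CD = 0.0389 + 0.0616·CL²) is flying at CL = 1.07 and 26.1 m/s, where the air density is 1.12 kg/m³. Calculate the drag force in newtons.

D = 71.4 N

CD = 0.0389 + 0.0616 × 1.07² = 0.1094
D = ½ρv²S·CD = ½ × 1.12 × 26.1² × 1.71 × 0.1094 = 71.4 N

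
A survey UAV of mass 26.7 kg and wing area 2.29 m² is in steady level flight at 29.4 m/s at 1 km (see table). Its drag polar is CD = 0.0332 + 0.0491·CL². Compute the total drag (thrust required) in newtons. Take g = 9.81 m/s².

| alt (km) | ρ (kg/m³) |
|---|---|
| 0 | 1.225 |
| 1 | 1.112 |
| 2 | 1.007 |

D = 39.6 N

At 1 km, from the table: ρ = 1.112 kg/m³.
Weight W = mg = 26.7 × 9.81 = 261.93 N; in level flight L = W.
q = ½ρv² = ½ × 1.112 × 29.4² = 480.6 Pa.
Required CL = L/(qS) = 261.93/(480.6·2.29) = 0.238.
CD = 0.0332 + 0.0491 × 0.238² = 0.03598.
D = q·S·CD = 480.6 × 2.29 × 0.03598 = 39.6 N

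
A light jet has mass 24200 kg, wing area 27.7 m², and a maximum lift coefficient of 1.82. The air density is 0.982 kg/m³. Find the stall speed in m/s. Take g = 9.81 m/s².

V_stall = 97.9 m/s

Stall occurs when L = W at CL,max. W = mg = 24200 × 9.81 = 2.374×10^5 N.
From L = ½ρV²S·CL,max = W: V_stall = √(2W/(ρSCL,max)) = √(2·2.374×10^5/(0.982·27.7·1.82))
V_stall = √9591 = 97.9 m/s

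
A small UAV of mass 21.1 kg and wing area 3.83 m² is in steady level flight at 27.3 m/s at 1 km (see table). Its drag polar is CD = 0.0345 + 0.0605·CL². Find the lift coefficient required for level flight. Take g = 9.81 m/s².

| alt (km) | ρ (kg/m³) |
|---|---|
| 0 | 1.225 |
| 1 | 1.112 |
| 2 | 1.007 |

At 1 km, from the table: ρ = 1.112 kg/m³.
Weight W = mg = 21.1 × 9.81 = 206.99 N; in level flight L = W.
Dynamic pressure q = 0.5 × 1.112 × 27.3² = 414.4 Pa.
CL = W/(q·S) = 206.99 / (414.4 × 3.83) = 0.1304.

CL = 0.13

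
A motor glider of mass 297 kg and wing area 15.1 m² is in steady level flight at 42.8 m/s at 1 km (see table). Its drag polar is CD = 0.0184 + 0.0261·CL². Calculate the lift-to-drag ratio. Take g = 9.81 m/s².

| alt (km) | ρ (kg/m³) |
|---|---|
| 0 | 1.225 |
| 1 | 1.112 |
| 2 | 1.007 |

At 1 km, from the table: ρ = 1.112 kg/m³.
Weight W = mg = 297 × 9.81 = 2913.6 N; in level flight L = W.
Dynamic pressure q = 0.5 × 1.112 × 42.8² = 1019 Pa.
Required CL = L/(qS) = 2913.6/(1019·15.1) = 0.1894.
CD = 0.0184 + 0.0261 × 0.1894² = 0.01934.
L/D = CL/CD = 0.1894 / 0.01934 = 9.8

L/D = 9.8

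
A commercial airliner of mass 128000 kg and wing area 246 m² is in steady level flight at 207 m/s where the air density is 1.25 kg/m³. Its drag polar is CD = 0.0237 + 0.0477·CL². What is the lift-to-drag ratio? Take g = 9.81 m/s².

L/D = 7.49

Weight W = mg = 128000 × 9.81 = 1.2557×10^6 N; in level flight L = W.
q = ½ρv² = ½ × 1.25 × 207² = 26780 Pa.
CL = 2W/(ρv²S) = 2×1.2557×10^6/(1.25×207²×246) = 0.1906.
CD = 0.0237 + 0.0477 × 0.1906² = 0.02543.
L/D = CL/CD = 0.1906 / 0.02543 = 7.49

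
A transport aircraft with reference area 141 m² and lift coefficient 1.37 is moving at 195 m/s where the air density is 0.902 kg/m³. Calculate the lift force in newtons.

L = ½ρv²S·CL = ½ × 0.902 × 195² × 141 × 1.37 = 3.31×10^6 N ≈ 3310 kN

L = 3.31×10^6 N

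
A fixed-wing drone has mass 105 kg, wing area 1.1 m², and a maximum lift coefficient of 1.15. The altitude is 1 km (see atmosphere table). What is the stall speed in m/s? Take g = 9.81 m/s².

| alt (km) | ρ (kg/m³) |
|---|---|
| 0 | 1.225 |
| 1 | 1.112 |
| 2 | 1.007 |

V_stall = 38.3 m/s

At 1 km, from the table: ρ = 1.112 kg/m³.
At stall, lift equals weight: L = W = m·g = 105 × 9.81 = 1030 N.
V_stall = √(2W/(ρ·S·CL,max)) = √(2 × 1030 / (1.112 × 1.1 × 1.15))
V_stall = √1465 = 38.3 m/s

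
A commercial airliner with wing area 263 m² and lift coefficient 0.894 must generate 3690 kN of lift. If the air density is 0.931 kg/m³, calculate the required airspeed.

v = 184 m/s

L = ½ρv²S·CL ⇒ v = √(2L/(ρ·S·CL))
v = √(2 × 3.69×10^6 / (0.931 × 263 × 0.894)) = √33710 = 184 m/s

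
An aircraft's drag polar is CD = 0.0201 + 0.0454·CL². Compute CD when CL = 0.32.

CD = 0.0247

CD = 0.0201 + 0.0454 × 0.32² = 0.0201 + 0.004649 = 0.0247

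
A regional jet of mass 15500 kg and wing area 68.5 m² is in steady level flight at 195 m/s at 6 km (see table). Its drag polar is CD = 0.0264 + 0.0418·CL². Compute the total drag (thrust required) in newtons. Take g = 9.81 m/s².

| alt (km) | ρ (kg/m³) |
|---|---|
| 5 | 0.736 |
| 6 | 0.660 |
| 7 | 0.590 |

At 6 km, from the table: ρ = 0.660 kg/m³.
Weight W = mg = 15500 × 9.81 = 1.5206×10^5 N; in level flight L = W.
Dynamic pressure q = 0.5 × 0.66 × 195² = 12550 Pa.
Required CL = L/(qS) = 1.5206×10^5/(12550·68.5) = 0.1769.
CD = 0.0264 + 0.0418 × 0.1769² = 0.02771.
D = q·S·CD = 12550 × 68.5 × 0.02771 = 23820 N

D = 23800 N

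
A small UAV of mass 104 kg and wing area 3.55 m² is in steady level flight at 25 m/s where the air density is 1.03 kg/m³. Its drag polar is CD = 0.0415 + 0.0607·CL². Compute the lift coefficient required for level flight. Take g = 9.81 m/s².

CL = 0.893

Level flight ⇒ L = W = m·g = 104 × 9.81 = 1020.2 N.
q = ½ρv² = ½ × 1.03 × 25² = 321.9 Pa.
CL = 2W/(ρv²S) = 2×1020.2/(1.03×25²×3.55) = 0.8929.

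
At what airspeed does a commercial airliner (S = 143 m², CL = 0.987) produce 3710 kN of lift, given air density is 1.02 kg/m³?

L = ½ρv²S·CL ⇒ v = √(2L/(ρ·S·CL))
v = √(2 × 3.71×10^6 / (1.02 × 143 × 0.987)) = √51540 = 227 m/s

v = 227 m/s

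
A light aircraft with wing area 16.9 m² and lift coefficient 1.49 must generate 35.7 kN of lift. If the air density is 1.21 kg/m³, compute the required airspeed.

v = 48.4 m/s

L = ½ρv²S·CL ⇒ v = √(2L/(ρ·S·CL))
v = √(2 × 35700 / (1.21 × 16.9 × 1.49)) = √2343 = 48.4 m/s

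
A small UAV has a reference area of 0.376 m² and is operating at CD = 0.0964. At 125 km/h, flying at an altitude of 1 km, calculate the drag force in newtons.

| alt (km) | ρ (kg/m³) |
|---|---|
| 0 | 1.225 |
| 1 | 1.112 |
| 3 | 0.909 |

At 1 km, from the table: ρ = 1.112 kg/m³.
Convert speed: v = 125 km/h ÷ 3.6 = 34.72 m/s.
D = ½ρv²S·CD = ½ × 1.112 × 34.72² × 0.376 × 0.0964 = 24.3 N

D = 24.3 N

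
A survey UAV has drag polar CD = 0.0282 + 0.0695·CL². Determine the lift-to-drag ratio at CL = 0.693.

CD = 0.0282 + 0.0695 × 0.693² = 0.06158
L/D = CL/CD = 0.693 / 0.06158 = 11.3

L/D = 11.3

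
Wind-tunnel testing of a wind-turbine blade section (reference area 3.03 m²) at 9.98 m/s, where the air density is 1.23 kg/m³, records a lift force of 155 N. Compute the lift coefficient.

CL = 0.835

From L = ½ρv²S·CL, rearranging gives CL = 2L/(ρv²S).
CL = 2 × 155 / (1.23 × 9.98² × 3.03) = 0.835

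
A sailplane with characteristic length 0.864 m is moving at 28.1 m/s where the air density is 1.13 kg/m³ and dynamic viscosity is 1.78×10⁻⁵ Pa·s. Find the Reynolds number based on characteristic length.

Re = ρ·v·c/μ = 1.13 × 28.1 × 0.864 / (1.78×10⁻⁵) = 1.54×10^6

Re = 1.54×10^6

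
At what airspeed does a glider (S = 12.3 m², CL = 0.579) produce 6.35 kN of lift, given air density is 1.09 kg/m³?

L = ½ρv²S·CL ⇒ v = √(2L/(ρ·S·CL))
v = √(2 × 6350 / (1.09 × 12.3 × 0.579)) = √1636 = 40.4 m/s

v = 40.4 m/s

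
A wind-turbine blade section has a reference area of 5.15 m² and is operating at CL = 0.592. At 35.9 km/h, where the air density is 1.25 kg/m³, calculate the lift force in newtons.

Convert speed: v = 35.9 km/h ÷ 3.6 = 9.972 m/s.
L = ½ρv²S·CL = ½ × 1.25 × 9.972² × 5.15 × 0.592 = 189 N

L = 189 N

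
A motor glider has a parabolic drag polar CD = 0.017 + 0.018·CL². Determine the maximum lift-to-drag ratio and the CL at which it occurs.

(L/D)max = 28.6, at CL = 0.972

For CD = CD0 + K·CL², (L/D)max occurs at CL* = √(CD0/K) and equals 1/(2√(K·CD0)).
(L/D)max = 1/(2√(0.018 × 0.017)) = 1/(2 × 0.01749) = 28.6
CL* = √(0.017/0.018) = 0.972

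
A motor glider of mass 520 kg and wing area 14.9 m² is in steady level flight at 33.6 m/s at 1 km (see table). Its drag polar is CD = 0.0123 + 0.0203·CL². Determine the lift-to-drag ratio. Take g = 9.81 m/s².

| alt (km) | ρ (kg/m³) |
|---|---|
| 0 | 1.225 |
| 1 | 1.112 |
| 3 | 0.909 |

At 1 km, from the table: ρ = 1.112 kg/m³.
Level flight ⇒ L = W = m·g = 520 × 9.81 = 5101.2 N.
q = ½ρv² = ½ × 1.112 × 33.6² = 627.7 Pa.
CL = 2W/(ρv²S) = 2×5101.2/(1.112×33.6²×14.9) = 0.5454.
CD = 0.0123 + 0.0203 × 0.5454² = 0.01834.
L/D = CL/CD = 0.5454 / 0.01834 = 29.7

L/D = 29.7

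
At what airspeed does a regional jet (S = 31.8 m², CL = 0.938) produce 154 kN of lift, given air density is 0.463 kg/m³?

v = 149 m/s

L = ½ρv²S·CL ⇒ v = √(2L/(ρ·S·CL))
v = √(2 × 1.54×10^5 / (0.463 × 31.8 × 0.938)) = √22300 = 149 m/s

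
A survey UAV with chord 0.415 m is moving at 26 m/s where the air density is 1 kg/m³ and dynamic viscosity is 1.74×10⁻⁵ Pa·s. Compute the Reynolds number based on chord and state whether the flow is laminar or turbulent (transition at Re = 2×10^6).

Re = 6.2×10^5 (laminar)

Re = ρ·v·c/μ = 1 × 26 × 0.415 / (1.74×10⁻⁵) = 6.2×10^5
Since 6.2×10^5 < 2×10^6, the flow is laminar.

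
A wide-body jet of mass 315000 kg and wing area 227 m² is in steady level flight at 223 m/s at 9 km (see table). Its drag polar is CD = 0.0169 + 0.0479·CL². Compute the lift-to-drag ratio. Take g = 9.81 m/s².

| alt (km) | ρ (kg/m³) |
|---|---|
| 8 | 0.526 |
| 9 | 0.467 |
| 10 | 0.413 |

L/D = 14.2

At 9 km, from the table: ρ = 0.467 kg/m³.
Level flight ⇒ L = W = m·g = 315000 × 9.81 = 3.0902×10^6 N.
q = ½ρv² = ½ × 0.467 × 223² = 11610 Pa.
Required CL = L/(qS) = 3.0902×10^6/(11610·227) = 1.172.
CD = 0.0169 + 0.0479 × 1.172² = 0.08273.
L/D = CL/CD = 1.172 / 0.08273 = 14.2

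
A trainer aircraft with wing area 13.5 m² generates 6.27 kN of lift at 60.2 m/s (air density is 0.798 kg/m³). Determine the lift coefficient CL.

CL = 0.321

From L = ½ρv²S·CL, rearranging gives CL = 2L/(ρv²S).
CL = 2 × 6270 / (0.798 × 60.2² × 13.5) = 0.321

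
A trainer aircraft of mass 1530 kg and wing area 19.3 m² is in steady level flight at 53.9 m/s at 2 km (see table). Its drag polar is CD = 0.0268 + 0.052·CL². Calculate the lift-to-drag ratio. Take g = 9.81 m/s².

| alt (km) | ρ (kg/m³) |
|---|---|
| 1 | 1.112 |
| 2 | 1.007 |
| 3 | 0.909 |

At 2 km, from the table: ρ = 1.007 kg/m³.
In steady level flight, lift balances weight: W = mg = 1530 × 9.81 = 15009 N.
q = ½ρv² = ½ × 1.007 × 53.9² = 1463 Pa.
CL = 2W/(ρv²S) = 2×15009/(1.007×53.9²×19.3) = 0.5317.
CD = 0.0268 + 0.052 × 0.5317² = 0.0415.
L/D = CL/CD = 0.5317 / 0.0415 = 12.8

L/D = 12.8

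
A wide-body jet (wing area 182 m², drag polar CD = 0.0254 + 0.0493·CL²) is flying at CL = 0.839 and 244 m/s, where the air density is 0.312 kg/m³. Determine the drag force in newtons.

D = 1.02×10^5 N

CD = 0.0254 + 0.0493 × 0.839² = 0.0601
D = ½ρv²S·CD = ½ × 0.312 × 244² × 182 × 0.0601 = 1.02×10^5 N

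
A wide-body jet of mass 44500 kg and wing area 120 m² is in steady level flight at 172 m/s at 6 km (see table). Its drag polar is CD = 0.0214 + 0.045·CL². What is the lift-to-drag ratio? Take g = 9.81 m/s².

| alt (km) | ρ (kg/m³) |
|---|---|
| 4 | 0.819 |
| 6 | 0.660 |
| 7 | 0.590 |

At 6 km, from the table: ρ = 0.660 kg/m³.
Weight W = mg = 44500 × 9.81 = 4.3654×10^5 N; in level flight L = W.
Dynamic pressure q = 0.5 × 0.66 × 172² = 9763 Pa.
Required CL = L/(qS) = 4.3654×10^5/(9763·120) = 0.3726.
CD = 0.0214 + 0.045 × 0.3726² = 0.02765.
L/D = CL/CD = 0.3726 / 0.02765 = 13.5

L/D = 13.5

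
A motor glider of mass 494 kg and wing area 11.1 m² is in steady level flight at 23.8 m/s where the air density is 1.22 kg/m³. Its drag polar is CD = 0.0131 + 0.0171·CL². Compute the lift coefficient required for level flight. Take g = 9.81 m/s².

CL = 1.26

In steady level flight, lift balances weight: W = mg = 494 × 9.81 = 4846.1 N.
q = ½ρv² = ½ × 1.22 × 23.8² = 345.5 Pa.
CL = W/(q·S) = 4846.1 / (345.5 × 11.1) = 1.264.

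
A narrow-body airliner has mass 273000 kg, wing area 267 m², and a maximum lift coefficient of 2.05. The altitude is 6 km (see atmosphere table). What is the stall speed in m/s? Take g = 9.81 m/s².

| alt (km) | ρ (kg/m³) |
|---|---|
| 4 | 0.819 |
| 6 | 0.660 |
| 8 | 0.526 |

V_stall = 122 m/s

At 6 km, from the table: ρ = 0.660 kg/m³.
Stall occurs when L = W at CL,max. W = mg = 273000 × 9.81 = 2.678×10^6 N.
From L = ½ρV²S·CL,max = W: V_stall = √(2W/(ρSCL,max)) = √(2·2.678×10^6/(0.66·267·2.05))
V_stall = √14830 = 122 m/s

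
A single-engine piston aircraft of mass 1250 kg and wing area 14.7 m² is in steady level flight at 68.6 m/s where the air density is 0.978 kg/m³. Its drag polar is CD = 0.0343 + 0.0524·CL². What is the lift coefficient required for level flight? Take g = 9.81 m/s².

In steady level flight, lift balances weight: W = mg = 1250 × 9.81 = 12262 N.
q = ½ρv² = ½ × 0.978 × 68.6² = 2301 Pa.
CL = 2W/(ρv²S) = 2×12262/(0.978×68.6²×14.7) = 0.3625.

CL = 0.362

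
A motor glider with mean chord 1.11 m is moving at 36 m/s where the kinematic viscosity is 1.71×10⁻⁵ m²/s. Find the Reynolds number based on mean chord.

Re = v·c/ν = 36 × 1.11 / (1.71×10⁻⁵) = 2.34×10^6

Re = 2.34×10^6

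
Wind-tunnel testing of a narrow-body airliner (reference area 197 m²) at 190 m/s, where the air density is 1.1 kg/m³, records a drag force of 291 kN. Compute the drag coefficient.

CD = 0.0744

From D = ½ρv²S·CD, rearranging gives CD = 2D/(ρv²S).
CD = 2 × 2.91×10^5 / (1.1 × 190² × 197) = 0.0744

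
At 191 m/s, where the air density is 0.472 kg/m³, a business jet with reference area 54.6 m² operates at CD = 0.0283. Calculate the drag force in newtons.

D = 13300 N

D = ½ρv²S·CD = ½ × 0.472 × 191² × 54.6 × 0.0283 = 13300 N ≈ 13.3 kN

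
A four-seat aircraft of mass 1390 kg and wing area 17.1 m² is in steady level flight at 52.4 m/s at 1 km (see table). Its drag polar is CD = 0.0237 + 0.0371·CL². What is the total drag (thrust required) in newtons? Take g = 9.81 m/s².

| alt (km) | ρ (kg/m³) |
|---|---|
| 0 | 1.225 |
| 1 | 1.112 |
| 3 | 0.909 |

D = 883 N

At 1 km, from the table: ρ = 1.112 kg/m³.
In steady level flight, lift balances weight: W = mg = 1390 × 9.81 = 13636 N.
Dynamic pressure q = 0.5 × 1.112 × 52.4² = 1527 Pa.
CL = W/(q·S) = 13636 / (1527 × 17.1) = 0.5223.
CD = 0.0237 + 0.0371 × 0.5223² = 0.03382.
D = q·S·CD = 1527 × 17.1 × 0.03382 = 882.9 N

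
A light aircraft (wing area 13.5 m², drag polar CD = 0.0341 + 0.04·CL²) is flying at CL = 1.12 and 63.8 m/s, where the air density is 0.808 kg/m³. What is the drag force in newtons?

D = 1870 N

CD = 0.0341 + 0.04 × 1.12² = 0.08428
D = ½ρv²S·CD = ½ × 0.808 × 63.8² × 13.5 × 0.08428 = 1870 N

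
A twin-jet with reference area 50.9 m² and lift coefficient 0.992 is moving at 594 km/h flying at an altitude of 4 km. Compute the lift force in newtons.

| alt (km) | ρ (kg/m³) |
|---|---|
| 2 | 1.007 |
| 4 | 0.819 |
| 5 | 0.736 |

L = 5.63×10^5 N

At 4 km, from the table: ρ = 0.819 kg/m³.
Convert speed: v = 594 km/h ÷ 3.6 = 165 m/s.
L = ½ρv²S·CL = ½ × 0.819 × 165² × 50.9 × 0.992 = 5.63×10^5 N ≈ 563 kN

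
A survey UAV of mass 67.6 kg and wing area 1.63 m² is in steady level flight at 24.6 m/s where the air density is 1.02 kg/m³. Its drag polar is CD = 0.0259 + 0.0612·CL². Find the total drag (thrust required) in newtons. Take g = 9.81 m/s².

D = 66.5 N

Level flight ⇒ L = W = m·g = 67.6 × 9.81 = 663.16 N.
Dynamic pressure q = 0.5 × 1.02 × 24.6² = 308.6 Pa.
Required CL = L/(qS) = 663.16/(308.6·1.63) = 1.318.
CD = 0.0259 + 0.0612 × 1.318² = 0.1322.
D = q·S·CD = 308.6 × 1.63 × 0.1322 = 66.53 N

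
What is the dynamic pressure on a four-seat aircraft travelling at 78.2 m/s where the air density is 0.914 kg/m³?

q = 2790 Pa

q = ½ρv² = ½ × 0.914 × 78.2² = 2790 Pa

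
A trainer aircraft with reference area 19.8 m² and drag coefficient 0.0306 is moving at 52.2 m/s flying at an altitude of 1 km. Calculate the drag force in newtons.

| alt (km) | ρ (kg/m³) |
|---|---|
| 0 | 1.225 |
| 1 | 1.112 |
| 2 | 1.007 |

At 1 km, from the table: ρ = 1.112 kg/m³.
D = ½ρv²S·CD = ½ × 1.112 × 52.2² × 19.8 × 0.0306 = 918 N

D = 918 N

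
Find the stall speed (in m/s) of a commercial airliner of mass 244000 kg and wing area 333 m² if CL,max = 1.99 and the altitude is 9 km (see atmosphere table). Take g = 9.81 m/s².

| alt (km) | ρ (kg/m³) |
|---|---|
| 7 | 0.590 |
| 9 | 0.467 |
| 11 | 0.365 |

At 9 km, from the table: ρ = 0.467 kg/m³.
Weight W = mg = 244000 × 9.81 = 2.394×10^6 N.
From L = ½ρV²S·CL,max = W: V_stall = √(2W/(ρSCL,max)) = √(2·2.394×10^6/(0.467·333·1.99))
V_stall = √15470 = 124 m/s

V_stall = 124 m/s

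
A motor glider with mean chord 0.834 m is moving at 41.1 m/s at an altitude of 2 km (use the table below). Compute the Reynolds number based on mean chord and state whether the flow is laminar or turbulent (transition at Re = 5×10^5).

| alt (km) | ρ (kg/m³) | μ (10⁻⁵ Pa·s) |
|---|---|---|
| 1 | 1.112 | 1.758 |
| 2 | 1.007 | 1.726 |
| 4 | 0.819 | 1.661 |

At 2 km, from the table: ρ = 1.007 kg/m³, μ = 1.726×10⁻⁵ Pa·s.
Re = ρ·v·c/μ = 1.007 × 41.1 × 0.834 / (1.726×10⁻⁵) = 2×10^6
Since 2×10^6 > 5×10^5, the flow is turbulent.

Re = 2×10^6 (turbulent)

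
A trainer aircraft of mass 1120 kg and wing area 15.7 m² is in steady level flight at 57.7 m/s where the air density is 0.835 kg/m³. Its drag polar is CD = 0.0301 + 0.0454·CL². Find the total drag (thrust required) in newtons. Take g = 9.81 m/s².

Level flight ⇒ L = W = m·g = 1120 × 9.81 = 10987 N.
Dynamic pressure q = 0.5 × 0.835 × 57.7² = 1390 Pa.
Required CL = L/(qS) = 10987/(1390·15.7) = 0.5035.
CD = 0.0301 + 0.0454 × 0.5035² = 0.04161.
D = q·S·CD = 1390 × 15.7 × 0.04161 = 908 N

D = 908 N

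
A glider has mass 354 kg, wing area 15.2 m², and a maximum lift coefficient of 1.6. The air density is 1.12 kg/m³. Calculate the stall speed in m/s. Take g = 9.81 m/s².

At stall, lift equals weight: L = W = m·g = 354 × 9.81 = 3473 N.
From L = ½ρV²S·CL,max = W: V_stall = √(2W/(ρSCL,max)) = √(2·3473/(1.12·15.2·1.6))
V_stall = √255 = 16 m/s

V_stall = 16 m/s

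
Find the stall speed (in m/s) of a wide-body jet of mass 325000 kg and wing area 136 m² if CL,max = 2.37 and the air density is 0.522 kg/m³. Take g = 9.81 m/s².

Stall occurs when L = W at CL,max. W = mg = 325000 × 9.81 = 3.188×10^6 N.
From L = ½ρV²S·CL,max = W: V_stall = √(2W/(ρSCL,max)) = √(2·3.188×10^6/(0.522·136·2.37))
V_stall = √37900 = 195 m/s

V_stall = 195 m/s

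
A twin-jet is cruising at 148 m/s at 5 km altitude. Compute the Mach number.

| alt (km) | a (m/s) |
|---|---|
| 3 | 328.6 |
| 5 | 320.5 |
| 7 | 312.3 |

At 5 km, from the table: a = 320.5 m/s.
M = v/a = 148 / 320.5 = 0.462

M = 0.462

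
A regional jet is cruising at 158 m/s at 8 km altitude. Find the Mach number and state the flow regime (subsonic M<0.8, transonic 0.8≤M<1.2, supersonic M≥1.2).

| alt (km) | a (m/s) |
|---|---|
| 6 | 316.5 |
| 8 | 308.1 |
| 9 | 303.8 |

M = 0.513 (subsonic)

At 8 km, from the table: a = 308.1 m/s.
M = v/a = 158 / 308.1 = 0.513
M = 0.513 → subsonic.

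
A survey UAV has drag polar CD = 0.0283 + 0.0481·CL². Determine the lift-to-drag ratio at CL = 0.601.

CD = 0.0283 + 0.0481 × 0.601² = 0.04567
L/D = CL/CD = 0.601 / 0.04567 = 13.2

L/D = 13.2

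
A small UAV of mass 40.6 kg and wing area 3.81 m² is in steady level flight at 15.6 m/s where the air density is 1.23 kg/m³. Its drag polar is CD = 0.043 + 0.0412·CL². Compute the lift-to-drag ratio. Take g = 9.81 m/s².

L/D = 11.1

Weight W = mg = 40.6 × 9.81 = 398.29 N; in level flight L = W.
q = ½ρv² = ½ × 1.23 × 15.6² = 149.7 Pa.
Required CL = L/(qS) = 398.29/(149.7·3.81) = 0.6985.
CD = 0.043 + 0.0412 × 0.6985² = 0.0631.
L/D = CL/CD = 0.6985 / 0.0631 = 11.1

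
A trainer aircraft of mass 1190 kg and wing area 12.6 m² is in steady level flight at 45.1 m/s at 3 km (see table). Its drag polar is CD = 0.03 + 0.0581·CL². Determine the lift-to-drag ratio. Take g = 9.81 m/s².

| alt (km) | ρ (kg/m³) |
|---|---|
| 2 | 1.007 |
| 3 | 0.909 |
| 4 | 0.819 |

At 3 km, from the table: ρ = 0.909 kg/m³.
Level flight ⇒ L = W = m·g = 1190 × 9.81 = 11674 N.
q = ½ρv² = ½ × 0.909 × 45.1² = 924.5 Pa.
CL = W/(q·S) = 11674 / (924.5 × 12.6) = 1.002.
CD = 0.03 + 0.0581 × 1.002² = 0.08836.
L/D = CL/CD = 1.002 / 0.08836 = 11.3

L/D = 11.3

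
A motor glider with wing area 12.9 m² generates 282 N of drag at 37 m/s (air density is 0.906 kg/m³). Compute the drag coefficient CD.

CD = 0.0352

From D = ½ρv²S·CD, rearranging gives CD = 2D/(ρv²S).
CD = 2 × 282 / (0.906 × 37² × 12.9) = 0.0352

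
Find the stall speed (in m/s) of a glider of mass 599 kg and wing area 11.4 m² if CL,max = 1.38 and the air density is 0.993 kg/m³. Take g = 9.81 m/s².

Stall occurs when L = W at CL,max. W = mg = 599 × 9.81 = 5876 N.
V_stall = √(2W/(ρ·S·CL,max)) = √(2 × 5876 / (0.993 × 11.4 × 1.38))
V_stall = √752.3 = 27.4 m/s

V_stall = 27.4 m/s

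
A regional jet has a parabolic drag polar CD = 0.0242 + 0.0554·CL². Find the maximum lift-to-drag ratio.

(L/D)max = 13.7

For CD = CD0 + K·CL², (L/D)max occurs at CL* = √(CD0/K) and equals 1/(2√(K·CD0)).
(L/D)max = 1/(2√(0.0554 × 0.0242)) = 1/(2 × 0.03662) = 13.7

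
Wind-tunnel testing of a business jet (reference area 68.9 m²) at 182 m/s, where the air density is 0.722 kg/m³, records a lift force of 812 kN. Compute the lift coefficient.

From L = ½ρv²S·CL, rearranging gives CL = 2L/(ρv²S).
CL = 2 × 8.12×10^5 / (0.722 × 182² × 68.9) = 0.986

CL = 0.986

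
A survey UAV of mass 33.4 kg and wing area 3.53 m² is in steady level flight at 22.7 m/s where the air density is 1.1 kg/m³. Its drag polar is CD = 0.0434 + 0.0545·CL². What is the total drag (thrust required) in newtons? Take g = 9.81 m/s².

Level flight ⇒ L = W = m·g = 33.4 × 9.81 = 327.65 N.
Dynamic pressure q = 0.5 × 1.1 × 22.7² = 283.4 Pa.
CL = W/(q·S) = 327.65 / (283.4 × 3.53) = 0.3275.
CD = 0.0434 + 0.0545 × 0.3275² = 0.04925.
D = q·S·CD = 283.4 × 3.53 × 0.04925 = 49.27 N

D = 49.3 N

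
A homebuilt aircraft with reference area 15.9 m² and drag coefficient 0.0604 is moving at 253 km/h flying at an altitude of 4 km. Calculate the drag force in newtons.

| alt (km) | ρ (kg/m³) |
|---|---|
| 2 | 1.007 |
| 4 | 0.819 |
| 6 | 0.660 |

D = 1940 N

At 4 km, from the table: ρ = 0.819 kg/m³.
Convert speed: v = 253 km/h ÷ 3.6 = 70.28 m/s.
D = ½ρv²S·CD = ½ × 0.819 × 70.28² × 15.9 × 0.0604 = 1940 N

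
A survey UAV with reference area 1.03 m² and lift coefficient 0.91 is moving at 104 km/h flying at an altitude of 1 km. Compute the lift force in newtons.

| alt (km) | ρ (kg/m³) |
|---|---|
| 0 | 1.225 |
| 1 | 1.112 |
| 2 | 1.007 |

L = 435 N

At 1 km, from the table: ρ = 1.112 kg/m³.
Convert speed: v = 104 km/h ÷ 3.6 = 28.89 m/s.
L = ½ρv²S·CL = ½ × 1.112 × 28.89² × 1.03 × 0.91 = 435 N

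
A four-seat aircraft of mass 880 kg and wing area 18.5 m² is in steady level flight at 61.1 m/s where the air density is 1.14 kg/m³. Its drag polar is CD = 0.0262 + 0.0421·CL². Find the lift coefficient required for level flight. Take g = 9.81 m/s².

Weight W = mg = 880 × 9.81 = 8632.8 N; in level flight L = W.
q = ½ρv² = ½ × 1.14 × 61.1² = 2128 Pa.
CL = 2W/(ρv²S) = 2×8632.8/(1.14×61.1²×18.5) = 0.2193.

CL = 0.219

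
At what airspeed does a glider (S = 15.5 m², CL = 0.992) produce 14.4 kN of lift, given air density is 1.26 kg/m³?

L = ½ρv²S·CL ⇒ v = √(2L/(ρ·S·CL))
v = √(2 × 14400 / (1.26 × 15.5 × 0.992)) = √1487 = 38.6 m/s

v = 38.6 m/s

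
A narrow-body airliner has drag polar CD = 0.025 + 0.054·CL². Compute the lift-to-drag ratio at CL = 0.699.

CD = 0.025 + 0.054 × 0.699² = 0.05138
L/D = CL/CD = 0.699 / 0.05138 = 13.6

L/D = 13.6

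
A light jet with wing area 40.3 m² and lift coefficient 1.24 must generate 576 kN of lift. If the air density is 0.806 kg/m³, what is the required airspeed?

L = ½ρv²S·CL ⇒ v = √(2L/(ρ·S·CL))
v = √(2 × 5.76×10^5 / (0.806 × 40.3 × 1.24)) = √28600 = 169 m/s

v = 169 m/s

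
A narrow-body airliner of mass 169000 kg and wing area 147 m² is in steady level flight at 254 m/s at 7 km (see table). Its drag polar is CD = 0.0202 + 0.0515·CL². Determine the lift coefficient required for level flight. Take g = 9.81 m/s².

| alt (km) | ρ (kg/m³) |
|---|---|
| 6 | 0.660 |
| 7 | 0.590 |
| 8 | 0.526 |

At 7 km, from the table: ρ = 0.590 kg/m³.
Weight W = mg = 169000 × 9.81 = 1.6579×10^6 N; in level flight L = W.
Dynamic pressure q = 0.5 × 0.59 × 254² = 19030 Pa.
Required CL = L/(qS) = 1.6579×10^6/(19030·147) = 0.5926.

CL = 0.593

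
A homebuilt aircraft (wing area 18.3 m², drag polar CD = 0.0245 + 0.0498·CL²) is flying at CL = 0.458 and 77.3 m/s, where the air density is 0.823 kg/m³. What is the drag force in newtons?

CD = 0.0245 + 0.0498 × 0.458² = 0.03495
D = ½ρv²S·CD = ½ × 0.823 × 77.3² × 18.3 × 0.03495 = 1570 N

D = 1570 N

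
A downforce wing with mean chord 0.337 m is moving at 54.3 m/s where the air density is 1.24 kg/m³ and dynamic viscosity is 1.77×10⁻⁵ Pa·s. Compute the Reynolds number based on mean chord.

Re = 1.28×10^6

Re = ρ·v·c/μ = 1.24 × 54.3 × 0.337 / (1.77×10⁻⁵) = 1.28×10^6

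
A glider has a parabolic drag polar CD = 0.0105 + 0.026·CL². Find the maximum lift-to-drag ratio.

(L/D)max = 30.3

For CD = CD0 + K·CL², (L/D)max occurs at CL* = √(CD0/K) and equals 1/(2√(K·CD0)).
(L/D)max = 1/(2√(0.026 × 0.0105)) = 1/(2 × 0.01652) = 30.3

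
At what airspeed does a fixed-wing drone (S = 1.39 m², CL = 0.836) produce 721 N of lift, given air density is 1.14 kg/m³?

v = 33 m/s

L = ½ρv²S·CL ⇒ v = √(2L/(ρ·S·CL))
v = √(2 × 721 / (1.14 × 1.39 × 0.836)) = √1089 = 33 m/s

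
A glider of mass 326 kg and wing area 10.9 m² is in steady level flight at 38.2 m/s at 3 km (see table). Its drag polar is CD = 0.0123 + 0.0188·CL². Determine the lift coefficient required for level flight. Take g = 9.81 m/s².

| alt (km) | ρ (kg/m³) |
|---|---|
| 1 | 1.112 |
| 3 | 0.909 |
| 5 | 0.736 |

At 3 km, from the table: ρ = 0.909 kg/m³.
Level flight ⇒ L = W = m·g = 326 × 9.81 = 3198.1 N.
Dynamic pressure q = 0.5 × 0.909 × 38.2² = 663.2 Pa.
CL = 2W/(ρv²S) = 2×3198.1/(0.909×38.2²×10.9) = 0.4424.

CL = 0.442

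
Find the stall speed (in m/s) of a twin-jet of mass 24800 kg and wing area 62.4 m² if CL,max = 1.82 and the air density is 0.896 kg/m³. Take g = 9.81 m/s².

V_stall = 69.2 m/s

At stall, lift equals weight: L = W = m·g = 24800 × 9.81 = 2.433×10^5 N.
V_stall = √(2W/(ρ·S·CL,max)) = √(2 × 2.433×10^5 / (0.896 × 62.4 × 1.82))
V_stall = √4782 = 69.2 m/s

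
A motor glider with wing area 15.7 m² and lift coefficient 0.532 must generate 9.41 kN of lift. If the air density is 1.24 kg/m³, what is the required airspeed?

v = 42.6 m/s

L = ½ρv²S·CL ⇒ v = √(2L/(ρ·S·CL))
v = √(2 × 9410 / (1.24 × 15.7 × 0.532)) = √1817 = 42.6 m/s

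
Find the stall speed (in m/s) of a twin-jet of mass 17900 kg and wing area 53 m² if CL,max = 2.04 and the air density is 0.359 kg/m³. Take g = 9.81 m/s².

V_stall = 95.1 m/s

Weight W = mg = 17900 × 9.81 = 1.756×10^5 N.
V_stall = √(2W/(ρ·S·CL,max)) = √(2 × 1.756×10^5 / (0.359 × 53 × 2.04))
V_stall = √9048 = 95.1 m/s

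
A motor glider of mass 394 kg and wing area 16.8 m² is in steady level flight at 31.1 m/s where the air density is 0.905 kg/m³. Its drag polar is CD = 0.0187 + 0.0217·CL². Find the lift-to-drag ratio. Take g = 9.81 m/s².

L/D = 21.3

In steady level flight, lift balances weight: W = mg = 394 × 9.81 = 3865.1 N.
q = ½ρv² = ½ × 0.905 × 31.1² = 437.7 Pa.
CL = 2W/(ρv²S) = 2×3865.1/(0.905×31.1²×16.8) = 0.5257.
CD = 0.0187 + 0.0217 × 0.5257² = 0.0247.
L/D = CL/CD = 0.5257 / 0.0247 = 21.3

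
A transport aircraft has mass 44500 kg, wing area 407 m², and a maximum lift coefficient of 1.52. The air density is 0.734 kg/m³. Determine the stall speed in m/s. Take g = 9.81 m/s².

At stall, lift equals weight: L = W = m·g = 44500 × 9.81 = 4.365×10^5 N.
V_stall = √(2W/(ρ·S·CL,max)) = √(2 × 4.365×10^5 / (0.734 × 407 × 1.52))
V_stall = √1923 = 43.8 m/s

V_stall = 43.8 m/s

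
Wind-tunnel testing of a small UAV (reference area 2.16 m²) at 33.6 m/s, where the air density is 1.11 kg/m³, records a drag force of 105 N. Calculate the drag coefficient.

From D = ½ρv²S·CD, rearranging gives CD = 2D/(ρv²S).
CD = 2 × 105 / (1.11 × 33.6² × 2.16) = 0.0776

CD = 0.0776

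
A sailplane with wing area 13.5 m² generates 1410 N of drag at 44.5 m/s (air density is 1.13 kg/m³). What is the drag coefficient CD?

From D = ½ρv²S·CD, rearranging gives CD = 2D/(ρv²S).
CD = 2 × 1410 / (1.13 × 44.5² × 13.5) = 0.0934

CD = 0.0934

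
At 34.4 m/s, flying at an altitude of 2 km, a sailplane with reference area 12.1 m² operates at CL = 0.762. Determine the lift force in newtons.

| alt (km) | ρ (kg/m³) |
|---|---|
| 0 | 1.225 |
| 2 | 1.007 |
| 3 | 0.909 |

At 2 km, from the table: ρ = 1.007 kg/m³.
L = ½ρv²S·CL = ½ × 1.007 × 34.4² × 12.1 × 0.762 = 5490 N ≈ 5.49 kN

L = 5490 N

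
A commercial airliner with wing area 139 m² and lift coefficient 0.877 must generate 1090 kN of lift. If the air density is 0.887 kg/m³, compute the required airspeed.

L = ½ρv²S·CL ⇒ v = √(2L/(ρ·S·CL))
v = √(2 × 1.09×10^6 / (0.887 × 139 × 0.877)) = √20160 = 142 m/s

v = 142 m/s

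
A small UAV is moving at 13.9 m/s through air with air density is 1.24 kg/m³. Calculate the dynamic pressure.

q = 120 Pa

q = ½ρv² = ½ × 1.24 × 13.9² = 120 Pa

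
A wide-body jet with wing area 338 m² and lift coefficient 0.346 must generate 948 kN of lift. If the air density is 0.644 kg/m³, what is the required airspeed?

L = ½ρv²S·CL ⇒ v = √(2L/(ρ·S·CL))
v = √(2 × 9.48×10^5 / (0.644 × 338 × 0.346)) = √25170 = 159 m/s

v = 159 m/s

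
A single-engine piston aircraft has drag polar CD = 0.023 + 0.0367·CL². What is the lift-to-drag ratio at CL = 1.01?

CD = 0.023 + 0.0367 × 1.01² = 0.06044
L/D = CL/CD = 1.01 / 0.06044 = 16.7

L/D = 16.7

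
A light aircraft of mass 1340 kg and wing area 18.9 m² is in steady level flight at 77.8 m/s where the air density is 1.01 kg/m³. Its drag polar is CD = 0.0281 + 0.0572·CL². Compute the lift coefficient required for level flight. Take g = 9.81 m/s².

CL = 0.228

Weight W = mg = 1340 × 9.81 = 13145 N; in level flight L = W.
q = ½ρv² = ½ × 1.01 × 77.8² = 3057 Pa.
CL = 2W/(ρv²S) = 2×13145/(1.01×77.8²×18.9) = 0.2275.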